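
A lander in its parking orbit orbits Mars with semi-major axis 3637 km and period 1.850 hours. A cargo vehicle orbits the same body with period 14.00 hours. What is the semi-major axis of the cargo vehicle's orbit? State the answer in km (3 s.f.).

a₂ ≈ 14000 km

Kepler's third law: a³ ∝ T², so a₂ = a₁ (T₂/T₁)^(2/3).
T₂/T₁ = 7.568, (T₂/T₁)^(2/3) = 3.855.
a₂ = 3637 × 3.855 = 14020 km.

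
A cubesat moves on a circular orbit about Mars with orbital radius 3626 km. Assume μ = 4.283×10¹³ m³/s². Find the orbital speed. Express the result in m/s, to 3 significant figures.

r = 3626 km = 3.626×10⁶ m.
For a circular orbit v = √(μ/r) = √(4.283×10¹³ / 3.626×10⁶) = √(1.181×10⁷) = 3437 m/s.

v ≈ 3440 m/s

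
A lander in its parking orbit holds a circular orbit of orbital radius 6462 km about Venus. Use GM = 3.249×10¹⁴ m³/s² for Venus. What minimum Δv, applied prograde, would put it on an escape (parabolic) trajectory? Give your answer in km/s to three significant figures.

Δv ≈ 2.94 km/s

r = 6462 km = 6.462×10⁶ m.
Circular speed v_c = √(μ/r) = 7091 m/s.
Escape speed v_esc = √(2μ/r) = √2 × v_c = 10030 m/s.
Δv = v_esc − v_c = 2937 m/s = 2.937 km/s.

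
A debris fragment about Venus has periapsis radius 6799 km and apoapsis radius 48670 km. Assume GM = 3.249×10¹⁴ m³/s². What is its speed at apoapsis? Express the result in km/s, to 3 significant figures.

Semi-major axis a = (r_p + r_a)/2 = 27734 km = 2.773×10⁷ m.
Vis-viva: v² = μ(2/r − 1/a) = 3.249×10¹⁴ × (4.109×10⁻⁸ − 3.606×10⁻⁸) = 1.636×10⁶ m²/s².
v = 1279 m/s = 1.279 km/s.

v ≈ 1.28 km/s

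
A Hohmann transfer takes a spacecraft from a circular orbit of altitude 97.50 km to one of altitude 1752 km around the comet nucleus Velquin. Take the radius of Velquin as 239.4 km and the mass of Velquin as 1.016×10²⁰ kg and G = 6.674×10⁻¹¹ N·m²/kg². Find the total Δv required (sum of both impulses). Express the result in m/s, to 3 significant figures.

μ = GM = 6.674×10⁻¹¹ × 1.016×10²⁰ = 6.781×10⁹ m³/s².
r₁ = 239.4 + 97.50 = 336.90 km = 3.3690×10⁵ m.
r₂ = 239.4 + 1752 = 1991.4 km = 1.9914×10⁶ m.
Transfer ellipse a_t = (r₁ + r₂)/2 = 1.164×10⁶ m.
At r₁: circular v_c1 = √(μ/r₁) = 141.9 m/s; transfer-periapsis v_p = √[μ(2/r₁ − 1/a_t)] = 185.6 m/s.
Δv₁ = v_p − v_c1 = 43.68 m/s.
At r₂: circular v_c2 = √(μ/r₂) = 58.35 m/s; transfer-apoapsis v_a = √[μ(2/r₂ − 1/a_t)] = 31.39 m/s.
Δv₂ = v_c2 − v_a = 26.96 m/s.
Total Δv = Δv₁ + Δv₂ = 70.64 m/s.

Δv_total ≈ 70.6 m/s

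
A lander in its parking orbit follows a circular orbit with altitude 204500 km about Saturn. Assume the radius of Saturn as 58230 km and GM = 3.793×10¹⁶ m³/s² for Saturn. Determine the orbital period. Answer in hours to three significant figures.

T ≈ 38.2 hours

r = 58230 + 204500 = 262730 km = 2.6273×10⁸ m.
Kepler's third law: T = 2π√(r³/μ) = 2π√((2.627×10⁸)³ / 3.793×10¹⁶).
r³/μ = 4.781×10⁸ s², so T = 2π × 2.187×10⁴ = 1.374×10⁵ s.
Converting: 1.374×10⁵ s ÷ 3600 = 38.16 hours.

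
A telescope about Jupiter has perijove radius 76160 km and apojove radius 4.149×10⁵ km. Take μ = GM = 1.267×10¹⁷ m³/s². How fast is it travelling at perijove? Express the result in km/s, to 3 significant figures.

Semi-major axis a = (r_p + r_a)/2 = 2.4553×10⁵ km = 2.455×10⁸ m.
Vis-viva: v² = μ(2/r − 1/a) = 1.267×10¹⁷ × (2.626×10⁻⁸ − 4.073×10⁻⁹) = 2.811×10⁹ m²/s².
v = 53020 m/s = 53.02 km/s.

v ≈ 53.0 km/s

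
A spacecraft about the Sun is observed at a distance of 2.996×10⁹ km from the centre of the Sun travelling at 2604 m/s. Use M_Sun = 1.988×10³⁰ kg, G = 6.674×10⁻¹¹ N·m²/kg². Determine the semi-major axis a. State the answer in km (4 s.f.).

a ≈ 1.622×10⁹ km

μ = GM = 6.674×10⁻¹¹ × 1.988×10³⁰ = 1.327×10²⁰ m³/s².
r = 2.996×10¹² m.
Vis-viva rearranged: 1/a = 2/r − v²/μ = 6.676×10⁻¹³ − 5.111×10⁻¹⁴ = 6.164×10⁻¹³ m⁻¹.
a = 1.622×10¹² m = 1.6222×10⁹ km.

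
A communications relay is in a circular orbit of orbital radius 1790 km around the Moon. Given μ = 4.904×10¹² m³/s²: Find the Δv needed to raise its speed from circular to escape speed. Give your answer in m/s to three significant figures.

r = 1790 km = 1.790×10⁶ m.
Circular speed v_c = √(μ/r) = 1655 m/s.
Escape speed v_esc = √(2μ/r) = √2 × v_c = 2341 m/s.
Δv = v_esc − v_c = 685.6 m/s.

Δv ≈ 686 m/s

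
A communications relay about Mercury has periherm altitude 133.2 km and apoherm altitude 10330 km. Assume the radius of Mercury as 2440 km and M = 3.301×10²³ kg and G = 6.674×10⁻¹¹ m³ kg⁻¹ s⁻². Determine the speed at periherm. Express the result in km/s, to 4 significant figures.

μ = GM = 6.674×10⁻¹¹ × 3.301×10²³ = 2.203×10¹³ m³/s².
r_p = 2440 + 133.2 = 2573.2 km = 2.5732×10⁶ m.
r_a = 2440 + 10330 = 12770 km = 1.2770×10⁷ m.
Semi-major axis a = (r_p + r_a)/2 = 7671.6 km = 7.672×10⁶ m.
Vis-viva: v² = μ(2/r − 1/a) = 2.203×10¹³ × (7.772×10⁻⁷ − 1.304×10⁻⁷) = 1.425×10⁷ m²/s².
v = 3775 m/s = 3.775 km/s.

v ≈ 3.775 km/s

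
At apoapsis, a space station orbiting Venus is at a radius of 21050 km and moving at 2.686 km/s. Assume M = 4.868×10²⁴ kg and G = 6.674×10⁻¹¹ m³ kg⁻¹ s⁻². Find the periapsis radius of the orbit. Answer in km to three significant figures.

periapsis radius ≈ 6420 km

μ = GM = 6.674×10⁻¹¹ × 4.868×10²⁴ = 3.249×10¹⁴ m³/s².
r_a = 2.105×10⁷ m.
Specific energy ε = v²/2 − μ/r = -1.183×10⁷ J/kg, so a = −μ/(2ε) = 1.374×10⁷ m.
The apsides satisfy r_p + r_a = 2a, so the periapsis radius is 2a − r_a = 6.420×10⁶ m = 6420.4 km.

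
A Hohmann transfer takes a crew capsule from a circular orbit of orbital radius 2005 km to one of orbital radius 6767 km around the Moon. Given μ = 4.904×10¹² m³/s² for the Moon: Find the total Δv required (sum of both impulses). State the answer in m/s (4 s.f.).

Δv_total ≈ 654.4 m/s

r₁ = 2005 km = 2.005×10⁶ m.
r₂ = 6767 km = 6.767×10⁶ m.
Transfer ellipse a_t = (r₁ + r₂)/2 = 4.386×10⁶ m.
At r₁: circular v_c1 = √(μ/r₁) = 1564 m/s; transfer-perilune v_p = √[μ(2/r₁ − 1/a_t)] = 1943 m/s.
Δv₁ = v_p − v_c1 = 378.7 m/s.
At r₂: circular v_c2 = √(μ/r₂) = 851.3 m/s; transfer-apolune v_a = √[μ(2/r₂ − 1/a_t)] = 575.6 m/s.
Δv₂ = v_c2 − v_a = 275.7 m/s.
Total Δv = Δv₁ + Δv₂ = 654.4 m/s.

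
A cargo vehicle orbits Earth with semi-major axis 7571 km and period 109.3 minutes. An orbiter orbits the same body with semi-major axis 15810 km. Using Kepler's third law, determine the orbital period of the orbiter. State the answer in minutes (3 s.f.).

T₂ ≈ 330 minutes

Kepler's third law: T² ∝ a³, so T₂ = T₁ (a₂/a₁)^(3/2).
a₂/a₁ = 2.088, (a₂/a₁)^(3/2) = 3.018.
T₂ = 109.3 × 3.018 = 329.8 minutes.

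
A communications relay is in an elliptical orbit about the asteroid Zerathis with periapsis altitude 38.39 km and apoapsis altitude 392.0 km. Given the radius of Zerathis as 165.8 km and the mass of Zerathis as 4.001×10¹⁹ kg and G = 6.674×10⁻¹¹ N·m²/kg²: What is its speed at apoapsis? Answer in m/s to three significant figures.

μ = GM = 6.674×10⁻¹¹ × 4.001×10¹⁹ = 2.670×10⁹ m³/s².
r_p = 165.8 + 38.39 = 204.19 km = 2.0419×10⁵ m.
r_a = 165.8 + 392.0 = 557.80 km = 5.5780×10⁵ m.
Semi-major axis a = (r_p + r_a)/2 = 381.00 km = 3.810×10⁵ m.
Vis-viva: v² = μ(2/r − 1/a) = 2.670×10⁹ × (3.586×10⁻⁶ − 2.625×10⁻⁶) = 2.566×10³ m²/s².
v = 50.65 m/s.

v ≈ 50.7 m/s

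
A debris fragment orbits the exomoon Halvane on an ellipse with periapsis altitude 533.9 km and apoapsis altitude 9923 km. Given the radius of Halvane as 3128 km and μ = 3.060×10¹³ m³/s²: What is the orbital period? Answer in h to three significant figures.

T ≈ 7.62 h

r_p = 3128 + 533.9 = 3661.9 km = 3.6619×10⁶ m.
r_a = 3128 + 9923 = 13051 km = 1.3051×10⁷ m.
Semi-major axis a = (r_p + r_a)/2 = (3661.9 + 13051)/2 = 8356.5 km = 8.356×10⁶ m.
By Kepler's third law T = 2π√(a³/μ) = 2π × 4.367×10³ = 2.744×10⁴ s.
= 7.622 h.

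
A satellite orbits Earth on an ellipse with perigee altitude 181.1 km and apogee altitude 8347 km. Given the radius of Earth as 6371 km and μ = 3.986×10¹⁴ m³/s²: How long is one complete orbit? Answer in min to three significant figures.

r_p = 6371 + 181.1 = 6552.1 km = 6.5521×10⁶ m.
r_a = 6371 + 8347 = 14718 km = 1.4718×10⁷ m.
Semi-major axis a = (r_p + r_a)/2 = (6552.1 + 14718)/2 = 10635 km = 1.064×10⁷ m.
By Kepler's third law T = 2π√(a³/μ) = 2π × 1.737×10³ = 1.091×10⁴ s.
= 181.9 min.

T ≈ 182 min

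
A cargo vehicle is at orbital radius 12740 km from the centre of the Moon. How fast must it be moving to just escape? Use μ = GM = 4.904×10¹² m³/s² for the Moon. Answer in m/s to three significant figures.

r = 12740 km = 1.274×10⁷ m.
Escape speed v_esc = √(2μ/r) = √(2 × 4.904×10¹² / 1.274×10⁷) = √(7.699×10⁵) = 877.4 m/s.

v_esc ≈ 877 m/s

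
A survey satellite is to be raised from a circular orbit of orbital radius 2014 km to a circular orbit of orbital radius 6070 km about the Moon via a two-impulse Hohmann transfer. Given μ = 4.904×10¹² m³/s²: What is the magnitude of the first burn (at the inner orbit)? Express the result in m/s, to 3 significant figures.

r₁ = 2014 km = 2.014×10⁶ m.
r₂ = 6070 km = 6.070×10⁶ m.
Transfer ellipse a_t = (r₁ + r₂)/2 = 4.042×10⁶ m.
At r₁: circular v_c1 = √(μ/r₁) = 1560 m/s; transfer-perilune v_p = √[μ(2/r₁ − 1/a_t)] = 1912 m/s.
Δv₁ = v_p − v_c1 = 351.8 m/s.

Δv ≈ 352 m/s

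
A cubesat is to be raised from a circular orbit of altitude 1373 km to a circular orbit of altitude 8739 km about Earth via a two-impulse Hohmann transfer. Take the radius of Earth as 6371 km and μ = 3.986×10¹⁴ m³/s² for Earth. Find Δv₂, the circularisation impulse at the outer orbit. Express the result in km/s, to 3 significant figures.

Δv ≈ 0.908 km/s

r₁ = 6371 + 1373 = 7744.0 km = 7.7440×10⁶ m.
r₂ = 6371 + 8739 = 15110 km = 1.5110×10⁷ m.
Transfer ellipse a_t = (r₁ + r₂)/2 = 1.143×10⁷ m.
At r₁: circular v_c1 = √(μ/r₁) = 7174 m/s; transfer-perigee v_p = √[μ(2/r₁ − 1/a_t)] = 8250 m/s.
At r₂: circular v_c2 = √(μ/r₂) = 5136 m/s; transfer-apogee v_a = √[μ(2/r₂ − 1/a_t)] = 4228 m/s.
Δv₂ = v_c2 − v_a = 908.0 m/s.
= 0.908 km/s.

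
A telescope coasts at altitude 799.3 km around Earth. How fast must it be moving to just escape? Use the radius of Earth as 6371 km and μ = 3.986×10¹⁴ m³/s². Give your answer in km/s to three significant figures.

v_esc ≈ 10.5 km/s

r = 6371 + 799.3 = 7170.3 km = 7.1703×10⁶ m.
Escape speed v_esc = √(2μ/r) = √(2 × 3.986×10¹⁴ / 7.170×10⁶) = √(1.112×10⁸) = 10540 m/s.
= 10.54 km/s.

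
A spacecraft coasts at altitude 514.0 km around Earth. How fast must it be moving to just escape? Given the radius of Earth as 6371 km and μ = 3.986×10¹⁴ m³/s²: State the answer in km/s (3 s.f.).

r = 6371 + 514.0 = 6885.0 km = 6.8850×10⁶ m.
Escape speed v_esc = √(2μ/r) = √(2 × 3.986×10¹⁴ / 6.885×10⁶) = √(1.158×10⁸) = 10760 m/s.
= 10.76 km/s.

v_esc ≈ 10.8 km/s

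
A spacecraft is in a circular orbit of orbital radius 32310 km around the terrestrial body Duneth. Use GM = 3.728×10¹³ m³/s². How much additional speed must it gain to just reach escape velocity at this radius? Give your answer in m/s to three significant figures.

Δv ≈ 445 m/s

r = 32310 km = 3.231×10⁷ m.
Circular speed v_c = √(μ/r) = 1074 m/s.
Escape speed v_esc = √(2μ/r) = √2 × v_c = 1519 m/s.
Δv = v_esc − v_c = 444.9 m/s.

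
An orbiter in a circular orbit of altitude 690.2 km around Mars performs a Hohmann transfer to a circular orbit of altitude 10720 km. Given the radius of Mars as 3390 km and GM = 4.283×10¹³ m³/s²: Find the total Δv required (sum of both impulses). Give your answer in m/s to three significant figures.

Δv_total ≈ 1370 m/s

r₁ = 3390 + 690.2 = 4080.2 km = 4.0802×10⁶ m.
r₂ = 3390 + 10720 = 14110 km = 1.4110×10⁷ m.
Transfer ellipse a_t = (r₁ + r₂)/2 = 9.095×10⁶ m.
At r₁: circular v_c1 = √(μ/r₁) = 3240 m/s; transfer-periapsis v_p = √[μ(2/r₁ − 1/a_t)] = 4035 m/s.
Δv₁ = v_p − v_c1 = 795.5 m/s.
At r₂: circular v_c2 = √(μ/r₂) = 1742 m/s; transfer-apoapsis v_a = √[μ(2/r₂ − 1/a_t)] = 1167 m/s.
Δv₂ = v_c2 − v_a = 575.3 m/s.
Total Δv = Δv₁ + Δv₂ = 1371 m/s.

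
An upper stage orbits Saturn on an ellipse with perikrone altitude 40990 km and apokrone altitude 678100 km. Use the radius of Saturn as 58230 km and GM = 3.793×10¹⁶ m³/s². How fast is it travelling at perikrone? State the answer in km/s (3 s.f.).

v ≈ 26.0 km/s

r_p = 58230 + 40990 = 99220 km = 9.9220×10⁷ m.
r_a = 58230 + 678100 = 736330 km = 7.3633×10⁸ m.
Semi-major axis a = (r_p + r_a)/2 = 4.1778×10⁵ km = 4.178×10⁸ m.
Vis-viva: v² = μ(2/r − 1/a) = 3.793×10¹⁶ × (2.016×10⁻⁸ − 2.394×10⁻⁹) = 6.738×10⁸ m²/s².
v = 25960 m/s = 25.96 km/s.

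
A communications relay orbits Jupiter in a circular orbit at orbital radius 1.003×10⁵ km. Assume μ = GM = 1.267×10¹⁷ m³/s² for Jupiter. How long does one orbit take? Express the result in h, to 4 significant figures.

T ≈ 4.925 h

r = 1.003×10⁵ km = 1.003×10⁸ m.
Kepler's third law: T = 2π√(r³/μ) = 2π√((1.003×10⁸)³ / 1.267×10¹⁷).
r³/μ = 7.964×10⁶ s², so T = 2π × 2.822×10³ = 1.773×10⁴ s.
Converting: 1.773×10⁴ s ÷ 3600 = 4.925 h.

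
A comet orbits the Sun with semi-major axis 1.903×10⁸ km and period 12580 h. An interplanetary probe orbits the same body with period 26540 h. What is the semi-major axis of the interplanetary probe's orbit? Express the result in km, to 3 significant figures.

Kepler's third law: a³ ∝ T², so a₂ = a₁ (T₂/T₁)^(2/3).
T₂/T₁ = 2.110, (T₂/T₁)^(2/3) = 1.645.
a₂ = 1.903×10⁸ × 1.645 = 3.130×10⁸ km.

a₂ ≈ 3.13×10⁸ km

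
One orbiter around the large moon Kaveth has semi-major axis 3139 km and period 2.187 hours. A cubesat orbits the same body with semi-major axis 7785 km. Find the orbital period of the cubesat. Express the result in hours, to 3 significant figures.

Kepler's third law: T² ∝ a³, so T₂ = T₁ (a₂/a₁)^(3/2).
a₂/a₁ = 2.480, (a₂/a₁)^(3/2) = 3.906.
T₂ = 2.187 × 3.906 = 8.542 hours.

T₂ ≈ 8.54 hours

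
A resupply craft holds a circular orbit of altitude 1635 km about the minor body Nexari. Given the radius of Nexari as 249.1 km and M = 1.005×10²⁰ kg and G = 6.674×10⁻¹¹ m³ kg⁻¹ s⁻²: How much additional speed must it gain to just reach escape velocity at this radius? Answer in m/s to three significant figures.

Δv ≈ 24.7 m/s

μ = GM = 6.674×10⁻¹¹ × 1.005×10²⁰ = 6.707×10⁹ m³/s².
r = 249.1 + 1635 = 1884.1 km = 1.8841×10⁶ m.
Circular speed v_c = √(μ/r) = 59.67 m/s.
Escape speed v_esc = √(2μ/r) = √2 × v_c = 84.38 m/s.
Δv = v_esc − v_c = 24.71 m/s.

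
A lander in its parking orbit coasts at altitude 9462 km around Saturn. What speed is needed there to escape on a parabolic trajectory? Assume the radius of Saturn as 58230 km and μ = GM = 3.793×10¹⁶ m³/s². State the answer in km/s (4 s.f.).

v_esc ≈ 33.48 km/s

r = 58230 + 9462 = 67692 km = 6.7692×10⁷ m.
Escape speed v_esc = √(2μ/r) = √(2 × 3.793×10¹⁶ / 6.769×10⁷) = √(1.121×10⁹) = 33480 m/s.
= 33.48 km/s.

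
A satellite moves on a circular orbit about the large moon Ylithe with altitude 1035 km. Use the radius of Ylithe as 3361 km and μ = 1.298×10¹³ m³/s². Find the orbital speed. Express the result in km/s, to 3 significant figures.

v ≈ 1.72 km/s

r = 3361 + 1035 = 4396.0 km = 4.3960×10⁶ m.
For a circular orbit v = √(μ/r) = √(1.298×10¹³ / 4.396×10⁶) = √(2.953×10⁶) = 1718 m/s.
That is 1.718 km/s.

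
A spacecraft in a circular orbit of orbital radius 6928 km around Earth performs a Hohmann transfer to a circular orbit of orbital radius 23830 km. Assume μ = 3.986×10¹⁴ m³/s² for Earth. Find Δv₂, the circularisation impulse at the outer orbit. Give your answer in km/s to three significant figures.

r₁ = 6928 km = 6.928×10⁶ m.
r₂ = 23830 km = 2.383×10⁷ m.
Transfer ellipse a_t = (r₁ + r₂)/2 = 1.538×10⁷ m.
At r₁: circular v_c1 = √(μ/r₁) = 7585 m/s; transfer-perigee v_p = √[μ(2/r₁ − 1/a_t)] = 9442 m/s.
At r₂: circular v_c2 = √(μ/r₂) = 4090 m/s; transfer-apogee v_a = √[μ(2/r₂ − 1/a_t)] = 2745 m/s.
Δv₂ = v_c2 − v_a = 1345 m/s.
= 1.345 km/s.

Δv ≈ 1.34 km/s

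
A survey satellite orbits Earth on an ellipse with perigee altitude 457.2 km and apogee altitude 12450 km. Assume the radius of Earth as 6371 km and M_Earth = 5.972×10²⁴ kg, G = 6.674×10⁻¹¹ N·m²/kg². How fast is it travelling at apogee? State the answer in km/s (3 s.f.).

v ≈ 3.36 km/s

μ = GM = 6.674×10⁻¹¹ × 5.972×10²⁴ = 3.986×10¹⁴ m³/s².
r_p = 6371 + 457.2 = 6828.2 km = 6.8282×10⁶ m.
r_a = 6371 + 12450 = 18821 km = 1.8821×10⁷ m.
Semi-major axis a = (r_p + r_a)/2 = 12825 km = 1.282×10⁷ m.
Vis-viva: v² = μ(2/r − 1/a) = 3.986×10¹⁴ × (1.063×10⁻⁷ − 7.798×10⁻⁸) = 1.128×10⁷ m²/s².
v = 3358 m/s = 3.358 km/s.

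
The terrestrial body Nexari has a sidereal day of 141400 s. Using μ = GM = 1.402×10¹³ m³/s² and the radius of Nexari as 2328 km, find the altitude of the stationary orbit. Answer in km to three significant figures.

h_sync ≈ 16900 km

A synchronous orbit has period T, so by Kepler's third law a = (μT²/4π²)^(1/3).
μT²/4π² = 1.402×10¹³ × (1.414×10⁵)² / 39.48 = 7.100×10²¹ m³.
a = 1.922×10⁷ m = 19220 km.
Altitude h = a − R = 19220 − 2328 = 16892 km.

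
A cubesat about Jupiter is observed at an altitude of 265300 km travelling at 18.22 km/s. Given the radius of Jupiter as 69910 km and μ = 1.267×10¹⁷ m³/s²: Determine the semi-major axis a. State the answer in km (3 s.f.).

a ≈ 2.99×10⁵ km

r = 69910 + 265300 = 3.3521×10⁵ km = 3.352×10⁸ m.
Vis-viva rearranged: 1/a = 2/r − v²/μ = 5.966×10⁻⁹ − 2.620×10⁻⁹ = 3.346×10⁻⁹ m⁻¹.
a = 2.988×10⁸ m = 2.9884×10⁵ km.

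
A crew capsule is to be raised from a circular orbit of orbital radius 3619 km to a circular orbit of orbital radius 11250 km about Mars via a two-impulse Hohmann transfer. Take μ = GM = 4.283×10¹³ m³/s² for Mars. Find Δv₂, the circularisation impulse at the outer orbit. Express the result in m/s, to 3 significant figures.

r₁ = 3619 km = 3.619×10⁶ m.
r₂ = 11250 km = 1.125×10⁷ m.
Transfer ellipse a_t = (r₁ + r₂)/2 = 7.434×10⁶ m.
At r₁: circular v_c1 = √(μ/r₁) = 3440 m/s; transfer-periapsis v_p = √[μ(2/r₁ − 1/a_t)] = 4232 m/s.
At r₂: circular v_c2 = √(μ/r₂) = 1951 m/s; transfer-apoapsis v_a = √[μ(2/r₂ − 1/a_t)] = 1361 m/s.
Δv₂ = v_c2 − v_a = 589.8 m/s.

Δv ≈ 590 m/s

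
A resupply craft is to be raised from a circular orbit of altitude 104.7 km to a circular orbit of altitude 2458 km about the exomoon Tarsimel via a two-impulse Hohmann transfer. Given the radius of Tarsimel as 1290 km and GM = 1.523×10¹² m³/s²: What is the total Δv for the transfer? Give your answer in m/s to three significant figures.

Δv_total ≈ 385 m/s

r₁ = 1290 + 104.7 = 1394.7 km = 1.3947×10⁶ m.
r₂ = 1290 + 2458 = 3748.0 km = 3.7480×10⁶ m.
Transfer ellipse a_t = (r₁ + r₂)/2 = 2.571×10⁶ m.
At r₁: circular v_c1 = √(μ/r₁) = 1045 m/s; transfer-periapsis v_p = √[μ(2/r₁ − 1/a_t)] = 1262 m/s.
Δv₁ = v_p − v_c1 = 216.6 m/s.
At r₂: circular v_c2 = √(μ/r₂) = 637.5 m/s; transfer-apoapsis v_a = √[μ(2/r₂ − 1/a_t)] = 469.5 m/s.
Δv₂ = v_c2 − v_a = 168.0 m/s.
Total Δv = Δv₁ + Δv₂ = 384.6 m/s.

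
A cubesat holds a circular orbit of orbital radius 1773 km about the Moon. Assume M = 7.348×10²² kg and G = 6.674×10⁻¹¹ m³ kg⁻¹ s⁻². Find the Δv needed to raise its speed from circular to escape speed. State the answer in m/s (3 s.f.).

μ = GM = 6.674×10⁻¹¹ × 7.348×10²² = 4.904×10¹² m³/s².
r = 1773 km = 1.773×10⁶ m.
Circular speed v_c = √(μ/r) = 1663 m/s.
Escape speed v_esc = √(2μ/r) = √2 × v_c = 2352 m/s.
Δv = v_esc − v_c = 688.9 m/s.

Δv ≈ 689 m/s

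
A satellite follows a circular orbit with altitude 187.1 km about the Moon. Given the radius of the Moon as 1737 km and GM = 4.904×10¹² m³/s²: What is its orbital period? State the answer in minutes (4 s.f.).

T ≈ 126.2 minutes

r = 1737 + 187.1 = 1924.1 km = 1.9241×10⁶ m.
Kepler's third law: T = 2π√(r³/μ) = 2π√((1.924×10⁶)³ / 4.904×10¹²).
r³/μ = 1.453×10⁶ s², so T = 2π × 1.205×10³ = 7.573×10³ s.
Converting: 7.573×10³ s ÷ 60.00 = 126.2 minutes.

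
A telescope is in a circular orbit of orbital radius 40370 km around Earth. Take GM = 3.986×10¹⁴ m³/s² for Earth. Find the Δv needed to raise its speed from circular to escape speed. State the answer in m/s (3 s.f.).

Δv ≈ 1300 m/s

r = 40370 km = 4.037×10⁷ m.
Circular speed v_c = √(μ/r) = 3142 m/s.
Escape speed v_esc = √(2μ/r) = √2 × v_c = 4444 m/s.
Δv = v_esc − v_c = 1302 m/s.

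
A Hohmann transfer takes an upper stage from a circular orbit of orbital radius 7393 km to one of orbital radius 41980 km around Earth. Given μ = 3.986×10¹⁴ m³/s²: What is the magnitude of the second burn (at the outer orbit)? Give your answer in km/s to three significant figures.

Δv ≈ 1.40 km/s

r₁ = 7393 km = 7.393×10⁶ m.
r₂ = 41980 km = 4.198×10⁷ m.
Transfer ellipse a_t = (r₁ + r₂)/2 = 2.469×10⁷ m.
At r₁: circular v_c1 = √(μ/r₁) = 7343 m/s; transfer-perigee v_p = √[μ(2/r₁ − 1/a_t)] = 9575 m/s.
At r₂: circular v_c2 = √(μ/r₂) = 3081 m/s; transfer-apogee v_a = √[μ(2/r₂ − 1/a_t)] = 1686 m/s.
Δv₂ = v_c2 − v_a = 1395 m/s.
= 1.395 km/s.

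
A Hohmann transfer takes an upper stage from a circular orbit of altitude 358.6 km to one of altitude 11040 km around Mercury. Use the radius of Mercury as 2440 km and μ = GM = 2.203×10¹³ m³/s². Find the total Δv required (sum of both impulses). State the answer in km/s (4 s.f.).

Δv_total ≈ 1.334 km/s

r₁ = 2440 + 358.6 = 2798.6 km = 2.7986×10⁶ m.
r₂ = 2440 + 11040 = 13480 km = 1.3480×10⁷ m.
Transfer ellipse a_t = (r₁ + r₂)/2 = 8.139×10⁶ m.
At r₁: circular v_c1 = √(μ/r₁) = 2806 m/s; transfer-periherm v_p = √[μ(2/r₁ − 1/a_t)] = 3611 m/s.
Δv₁ = v_p − v_c1 = 805.0 m/s.
At r₂: circular v_c2 = √(μ/r₂) = 1278 m/s; transfer-apoherm v_a = √[μ(2/r₂ − 1/a_t)] = 749.6 m/s.
Δv₂ = v_c2 − v_a = 528.8 m/s.
Total Δv = Δv₁ + Δv₂ = 1334 m/s = 1.334 km/s.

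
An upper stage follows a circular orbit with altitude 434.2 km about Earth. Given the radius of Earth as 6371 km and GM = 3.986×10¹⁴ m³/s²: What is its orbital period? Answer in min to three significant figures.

r = 6371 + 434.2 = 6805.2 km = 6.8052×10⁶ m.
Kepler's third law: T = 2π√(r³/μ) = 2π√((6.805×10⁶)³ / 3.986×10¹⁴).
r³/μ = 7.907×10⁵ s², so T = 2π × 8.892×10² = 5.587×10³ s.
Converting: 5.587×10³ s ÷ 60.00 = 93.12 min.

T ≈ 93.1 min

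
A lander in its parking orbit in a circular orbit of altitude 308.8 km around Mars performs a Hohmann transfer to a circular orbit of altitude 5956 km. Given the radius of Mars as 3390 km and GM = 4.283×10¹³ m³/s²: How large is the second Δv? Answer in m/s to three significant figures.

Δv ≈ 529 m/s

r₁ = 3390 + 308.8 = 3698.8 km = 3.6988×10⁶ m.
r₂ = 3390 + 5956 = 9346.0 km = 9.3460×10⁶ m.
Transfer ellipse a_t = (r₁ + r₂)/2 = 6.522×10⁶ m.
At r₁: circular v_c1 = √(μ/r₁) = 3403 m/s; transfer-periapsis v_p = √[μ(2/r₁ − 1/a_t)] = 4073 m/s.
At r₂: circular v_c2 = √(μ/r₂) = 2141 m/s; transfer-apoapsis v_a = √[μ(2/r₂ − 1/a_t)] = 1612 m/s.
Δv₂ = v_c2 − v_a = 528.6 m/s.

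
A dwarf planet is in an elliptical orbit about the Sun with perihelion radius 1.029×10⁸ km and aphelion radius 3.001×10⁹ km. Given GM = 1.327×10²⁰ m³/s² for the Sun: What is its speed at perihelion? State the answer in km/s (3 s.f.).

Semi-major axis a = (r_p + r_a)/2 = 1.5520×10⁹ km = 1.552×10¹² m.
Vis-viva: v² = μ(2/r − 1/a) = 1.327×10²⁰ × (1.944×10⁻¹¹ − 6.444×10⁻¹³) = 2.494×10⁹ m²/s².
v = 49940 m/s = 49.94 km/s.

v ≈ 49.9 km/s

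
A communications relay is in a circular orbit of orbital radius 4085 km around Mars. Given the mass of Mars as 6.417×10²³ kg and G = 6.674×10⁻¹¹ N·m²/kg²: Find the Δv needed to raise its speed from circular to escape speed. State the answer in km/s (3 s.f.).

Δv ≈ 1.34 km/s

μ = GM = 6.674×10⁻¹¹ × 6.417×10²³ = 4.283×10¹³ m³/s².
r = 4085 km = 4.085×10⁶ m.
Circular speed v_c = √(μ/r) = 3238 m/s.
Escape speed v_esc = √(2μ/r) = √2 × v_c = 4579 m/s.
Δv = v_esc − v_c = 1341 m/s = 1.341 km/s.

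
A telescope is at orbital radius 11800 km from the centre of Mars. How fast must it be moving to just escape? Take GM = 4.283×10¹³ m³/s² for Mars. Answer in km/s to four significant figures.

v_esc ≈ 2.694 km/s

r = 11800 km = 1.180×10⁷ m.
Escape speed v_esc = √(2μ/r) = √(2 × 4.283×10¹³ / 1.180×10⁷) = √(7.259×10⁶) = 2694 m/s.
= 2.694 km/s.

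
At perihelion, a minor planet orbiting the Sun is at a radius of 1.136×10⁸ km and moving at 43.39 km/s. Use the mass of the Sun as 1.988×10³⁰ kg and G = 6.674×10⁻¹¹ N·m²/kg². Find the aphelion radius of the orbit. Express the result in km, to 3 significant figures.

aphelion radius ≈ 4.72×10⁸ km

μ = GM = 6.674×10⁻¹¹ × 1.988×10³⁰ = 1.327×10²⁰ m³/s².
r_p = 1.136×10¹¹ m.
Specific energy ε = v²/2 − μ/r = -2.266×10⁸ J/kg, so a = −μ/(2ε) = 2.928×10¹¹ m.
The apsides satisfy r_p + r_a = 2a, so the aphelion radius is 2a − r_p = 4.719×10¹¹ m = 4.7191×10⁸ km.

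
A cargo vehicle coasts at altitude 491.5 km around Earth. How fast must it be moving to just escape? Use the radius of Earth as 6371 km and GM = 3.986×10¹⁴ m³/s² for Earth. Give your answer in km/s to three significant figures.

r = 6371 + 491.5 = 6862.5 km = 6.8625×10⁶ m.
Escape speed v_esc = √(2μ/r) = √(2 × 3.986×10¹⁴ / 6.862×10⁶) = √(1.162×10⁸) = 10780 m/s.
= 10.78 km/s.

v_esc ≈ 10.8 km/s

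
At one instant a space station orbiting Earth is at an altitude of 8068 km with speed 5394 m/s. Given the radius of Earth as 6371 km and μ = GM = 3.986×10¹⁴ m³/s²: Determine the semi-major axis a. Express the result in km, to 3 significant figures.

r = 6371 + 8068 = 14439 km = 1.444×10⁷ m.
Vis-viva rearranged: 1/a = 2/r − v²/μ = 1.385×10⁻⁷ − 7.299×10⁻⁸ = 6.552×10⁻⁸ m⁻¹.
a = 1.526×10⁷ m = 15262 km.

a ≈ 15300 km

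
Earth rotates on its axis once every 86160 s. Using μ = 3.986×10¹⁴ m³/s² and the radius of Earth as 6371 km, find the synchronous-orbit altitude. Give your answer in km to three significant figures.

h_sync ≈ 35800 km

A synchronous orbit has period T, so by Kepler's third law a = (μT²/4π²)^(1/3).
μT²/4π² = 3.986×10¹⁴ × (8.616×10⁴)² / 39.48 = 7.495×10²² m³.
a = 4.216×10⁷ m = 42163 km.
Altitude h = a − R = 42163 − 6371 = 35792 km.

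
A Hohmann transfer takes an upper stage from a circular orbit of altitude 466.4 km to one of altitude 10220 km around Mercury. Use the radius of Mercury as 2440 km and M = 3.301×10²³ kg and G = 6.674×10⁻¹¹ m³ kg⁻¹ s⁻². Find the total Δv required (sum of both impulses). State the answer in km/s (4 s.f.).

Δv_total ≈ 1.271 km/s

μ = GM = 6.674×10⁻¹¹ × 3.301×10²³ = 2.203×10¹³ m³/s².
r₁ = 2440 + 466.4 = 2906.4 km = 2.9064×10⁶ m.
r₂ = 2440 + 10220 = 12660 km = 1.2660×10⁷ m.
Transfer ellipse a_t = (r₁ + r₂)/2 = 7.783×10⁶ m.
At r₁: circular v_c1 = √(μ/r₁) = 2753 m/s; transfer-periherm v_p = √[μ(2/r₁ − 1/a_t)] = 3511 m/s.
Δv₁ = v_p − v_c1 = 758.2 m/s.
At r₂: circular v_c2 = √(μ/r₂) = 1319 m/s; transfer-apoherm v_a = √[μ(2/r₂ − 1/a_t)] = 806.1 m/s.
Δv₂ = v_c2 − v_a = 513.0 m/s.
Total Δv = Δv₁ + Δv₂ = 1271 m/s = 1.271 km/s.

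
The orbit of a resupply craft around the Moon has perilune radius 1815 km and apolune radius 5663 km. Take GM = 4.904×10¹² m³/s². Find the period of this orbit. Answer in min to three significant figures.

Semi-major axis a = (r_p + r_a)/2 = (1815.0 + 5663.0)/2 = 3739.0 km = 3.739×10⁶ m.
By Kepler's third law T = 2π√(a³/μ) = 2π × 3.265×10³ = 2.051×10⁴ s.
= 341.9 min.

T ≈ 342 min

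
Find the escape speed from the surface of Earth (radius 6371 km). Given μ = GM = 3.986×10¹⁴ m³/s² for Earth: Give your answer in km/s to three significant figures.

v_esc ≈ 11.2 km/s

r = R = 6.371×10⁶ m.
Escape speed v_esc = √(2μ/r) = √(2 × 3.986×10¹⁴ / 6.371×10⁶) = √(1.251×10⁸) = 11190 m/s.
= 11.19 km/s.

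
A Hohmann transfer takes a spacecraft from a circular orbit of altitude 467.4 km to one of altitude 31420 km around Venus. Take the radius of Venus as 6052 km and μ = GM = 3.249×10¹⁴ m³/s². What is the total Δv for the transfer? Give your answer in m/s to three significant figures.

Δv_total ≈ 3500 m/s

r₁ = 6052 + 467.4 = 6519.4 km = 6.5194×10⁶ m.
r₂ = 6052 + 31420 = 37472 km = 3.7472×10⁷ m.
Transfer ellipse a_t = (r₁ + r₂)/2 = 2.200×10⁷ m.
At r₁: circular v_c1 = √(μ/r₁) = 7059 m/s; transfer-periapsis v_p = √[μ(2/r₁ − 1/a_t)] = 9214 m/s.
Δv₁ = v_p − v_c1 = 2155 m/s.
At r₂: circular v_c2 = √(μ/r₂) = 2945 m/s; transfer-apoapsis v_a = √[μ(2/r₂ − 1/a_t)] = 1603 m/s.
Δv₂ = v_c2 − v_a = 1341 m/s.
Total Δv = Δv₁ + Δv₂ = 3496 m/s.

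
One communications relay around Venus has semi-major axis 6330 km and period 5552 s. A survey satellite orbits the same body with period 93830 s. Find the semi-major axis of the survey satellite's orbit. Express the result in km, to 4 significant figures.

a₂ ≈ 41690 km

Kepler's third law: a³ ∝ T², so a₂ = a₁ (T₂/T₁)^(2/3).
T₂/T₁ = 16.90, (T₂/T₁)^(2/3) = 6.586.
a₂ = 6330 × 6.586 = 41690 km.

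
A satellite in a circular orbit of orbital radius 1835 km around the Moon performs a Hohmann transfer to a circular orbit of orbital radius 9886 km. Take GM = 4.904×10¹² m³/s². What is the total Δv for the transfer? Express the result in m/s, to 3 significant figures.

Δv_total ≈ 799 m/s

r₁ = 1835 km = 1.835×10⁶ m.
r₂ = 9886 km = 9.886×10⁶ m.
Transfer ellipse a_t = (r₁ + r₂)/2 = 5.860×10⁶ m.
At r₁: circular v_c1 = √(μ/r₁) = 1635 m/s; transfer-perilune v_p = √[μ(2/r₁ − 1/a_t)] = 2123 m/s.
Δv₁ = v_p − v_c1 = 488.5 m/s.
At r₂: circular v_c2 = √(μ/r₂) = 704.3 m/s; transfer-apolune v_a = √[μ(2/r₂ − 1/a_t)] = 394.1 m/s.
Δv₂ = v_c2 − v_a = 310.2 m/s.
Total Δv = Δv₁ + Δv₂ = 798.7 m/s.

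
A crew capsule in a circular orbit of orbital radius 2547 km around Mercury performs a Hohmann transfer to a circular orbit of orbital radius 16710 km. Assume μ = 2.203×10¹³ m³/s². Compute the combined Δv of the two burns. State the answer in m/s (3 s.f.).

Δv_total ≈ 1490 m/s

r₁ = 2547 km = 2.547×10⁶ m.
r₂ = 16710 km = 1.671×10⁷ m.
Transfer ellipse a_t = (r₁ + r₂)/2 = 9.628×10⁶ m.
At r₁: circular v_c1 = √(μ/r₁) = 2941 m/s; transfer-periherm v_p = √[μ(2/r₁ − 1/a_t)] = 3874 m/s.
Δv₁ = v_p − v_c1 = 933.4 m/s.
At r₂: circular v_c2 = √(μ/r₂) = 1148 m/s; transfer-apoherm v_a = √[μ(2/r₂ − 1/a_t)] = 590.5 m/s.
Δv₂ = v_c2 − v_a = 557.7 m/s.
Total Δv = Δv₁ + Δv₂ = 1491 m/s.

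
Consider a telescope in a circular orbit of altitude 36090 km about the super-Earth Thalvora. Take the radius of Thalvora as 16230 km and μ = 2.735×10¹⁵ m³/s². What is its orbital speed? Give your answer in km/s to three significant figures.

v ≈ 7.23 km/s

r = 16230 + 36090 = 52320 km = 5.2320×10⁷ m.
For a circular orbit v = √(μ/r) = √(2.735×10¹⁵ / 5.232×10⁷) = √(5.227×10⁷) = 7230 m/s.
That is 7.230 km/s.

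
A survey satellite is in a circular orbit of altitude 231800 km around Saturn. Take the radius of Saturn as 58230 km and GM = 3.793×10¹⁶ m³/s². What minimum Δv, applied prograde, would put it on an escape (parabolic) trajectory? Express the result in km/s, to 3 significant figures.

r = 58230 + 231800 = 290030 km = 2.9003×10⁸ m.
Circular speed v_c = √(μ/r) = 11440 m/s.
Escape speed v_esc = √(2μ/r) = √2 × v_c = 16170 m/s.
Δv = v_esc − v_c = 4737 m/s = 4.737 km/s.

Δv ≈ 4.74 km/s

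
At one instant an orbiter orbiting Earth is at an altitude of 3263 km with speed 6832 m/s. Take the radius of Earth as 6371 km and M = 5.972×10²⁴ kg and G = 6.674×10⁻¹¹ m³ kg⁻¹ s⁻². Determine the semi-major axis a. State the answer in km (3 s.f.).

a ≈ 11100 km

μ = GM = 6.674×10⁻¹¹ × 5.972×10²⁴ = 3.986×10¹⁴ m³/s².
r = 6371 + 3263 = 9634.0 km = 9.634×10⁶ m.
Vis-viva rearranged: 1/a = 2/r − v²/μ = 2.076×10⁻⁷ − 1.171×10⁻⁷ = 9.049×10⁻⁸ m⁻¹.
a = 1.105×10⁷ m = 11051 km.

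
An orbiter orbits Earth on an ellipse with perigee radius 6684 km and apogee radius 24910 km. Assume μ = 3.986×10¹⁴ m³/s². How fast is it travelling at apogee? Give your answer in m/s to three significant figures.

Semi-major axis a = (r_p + r_a)/2 = 15797 km = 1.580×10⁷ m.
Vis-viva: v² = μ(2/r − 1/a) = 3.986×10¹⁴ × (8.029×10⁻⁸ − 6.330×10⁻⁸) = 6.771×10⁶ m²/s².
v = 2602 m/s.

v ≈ 2600 m/s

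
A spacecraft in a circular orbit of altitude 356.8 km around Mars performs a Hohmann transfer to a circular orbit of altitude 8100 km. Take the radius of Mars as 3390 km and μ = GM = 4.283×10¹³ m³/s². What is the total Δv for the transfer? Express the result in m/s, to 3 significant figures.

r₁ = 3390 + 356.8 = 3746.8 km = 3.7468×10⁶ m.
r₂ = 3390 + 8100 = 11490 km = 1.1490×10⁷ m.
Transfer ellipse a_t = (r₁ + r₂)/2 = 7.618×10⁶ m.
At r₁: circular v_c1 = √(μ/r₁) = 3381 m/s; transfer-periapsis v_p = √[μ(2/r₁ − 1/a_t)] = 4152 m/s.
Δv₁ = v_p − v_c1 = 771.2 m/s.
At r₂: circular v_c2 = √(μ/r₂) = 1931 m/s; transfer-apoapsis v_a = √[μ(2/r₂ − 1/a_t)] = 1354 m/s.
Δv₂ = v_c2 − v_a = 576.7 m/s.
Total Δv = Δv₁ + Δv₂ = 1348 m/s.

Δv_total ≈ 1350 m/s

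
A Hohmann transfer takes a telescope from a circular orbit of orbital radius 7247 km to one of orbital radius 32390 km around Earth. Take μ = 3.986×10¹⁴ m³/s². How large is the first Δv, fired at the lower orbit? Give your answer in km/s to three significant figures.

r₁ = 7247 km = 7.247×10⁶ m.
r₂ = 32390 km = 3.239×10⁷ m.
Transfer ellipse a_t = (r₁ + r₂)/2 = 1.982×10⁷ m.
At r₁: circular v_c1 = √(μ/r₁) = 7416 m/s; transfer-perigee v_p = √[μ(2/r₁ − 1/a_t)] = 9481 m/s.
Δv₁ = v_p − v_c1 = 2065 m/s.
= 2.065 km/s.

Δv ≈ 2.06 km/s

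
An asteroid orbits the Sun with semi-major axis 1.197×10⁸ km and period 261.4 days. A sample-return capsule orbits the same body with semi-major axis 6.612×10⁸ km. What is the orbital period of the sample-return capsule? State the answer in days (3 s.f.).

Kepler's third law: T² ∝ a³, so T₂ = T₁ (a₂/a₁)^(3/2).
a₂/a₁ = 5.524, (a₂/a₁)^(3/2) = 12.98.
T₂ = 261.4 × 12.98 = 3394 days.

T₂ ≈ 3390 days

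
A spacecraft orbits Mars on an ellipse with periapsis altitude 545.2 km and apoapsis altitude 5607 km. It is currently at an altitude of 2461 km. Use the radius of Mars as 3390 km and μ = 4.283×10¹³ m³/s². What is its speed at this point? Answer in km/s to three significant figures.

v ≈ 2.83 km/s

r_p = 3390 + 545.2 = 3935.2 km = 3.9352×10⁶ m.
r_a = 3390 + 5607 = 8997.0 km = 8.9970×10⁶ m.
r = 3390 + 2461 = 5851.0 km = 5.851×10⁶ m.
Semi-major axis a = (r_p + r_a)/2 = 6466.1 km = 6.466×10⁶ m.
Vis-viva: v² = μ(2/r − 1/a) = 4.283×10¹³ × (3.418×10⁻⁷ − 1.547×10⁻⁷) = 8.016×10⁶ m²/s².
v = 2831 m/s = 2.831 km/s.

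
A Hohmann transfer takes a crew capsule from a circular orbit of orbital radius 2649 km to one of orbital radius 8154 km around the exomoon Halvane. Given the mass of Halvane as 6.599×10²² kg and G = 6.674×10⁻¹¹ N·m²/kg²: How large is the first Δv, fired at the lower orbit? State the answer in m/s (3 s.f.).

μ = GM = 6.674×10⁻¹¹ × 6.599×10²² = 4.404×10¹² m³/s².
r₁ = 2649 km = 2.649×10⁶ m.
r₂ = 8154 km = 8.154×10⁶ m.
Transfer ellipse a_t = (r₁ + r₂)/2 = 5.402×10⁶ m.
At r₁: circular v_c1 = √(μ/r₁) = 1289 m/s; transfer-periapsis v_p = √[μ(2/r₁ − 1/a_t)] = 1584 m/s.
Δv₁ = v_p − v_c1 = 294.8 m/s.

Δv ≈ 295 m/s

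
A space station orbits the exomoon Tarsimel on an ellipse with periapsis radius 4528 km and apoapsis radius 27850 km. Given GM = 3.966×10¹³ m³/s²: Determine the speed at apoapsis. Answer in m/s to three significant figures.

v ≈ 631 m/s

Semi-major axis a = (r_p + r_a)/2 = 16189 km = 1.619×10⁷ m.
Vis-viva: v² = μ(2/r − 1/a) = 3.966×10¹³ × (7.181×10⁻⁸ − 6.177×10⁻⁸) = 3.983×10⁵ m²/s².
v = 631.1 m/s.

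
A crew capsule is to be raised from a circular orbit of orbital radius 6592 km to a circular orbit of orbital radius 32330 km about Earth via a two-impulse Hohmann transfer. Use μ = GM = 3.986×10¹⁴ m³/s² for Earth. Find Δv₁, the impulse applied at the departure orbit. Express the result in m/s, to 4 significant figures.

r₁ = 6592 km = 6.592×10⁶ m.
r₂ = 32330 km = 3.233×10⁷ m.
Transfer ellipse a_t = (r₁ + r₂)/2 = 1.946×10⁷ m.
At r₁: circular v_c1 = √(μ/r₁) = 7776 m/s; transfer-perigee v_p = √[μ(2/r₁ − 1/a_t)] = 10020 m/s.
Δv₁ = v_p − v_c1 = 2247 m/s.

Δv ≈ 2247 m/s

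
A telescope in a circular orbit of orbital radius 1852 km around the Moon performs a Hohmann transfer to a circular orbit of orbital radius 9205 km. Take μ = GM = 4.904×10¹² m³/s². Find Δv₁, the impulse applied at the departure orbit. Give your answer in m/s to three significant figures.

Δv ≈ 472 m/s

r₁ = 1852 km = 1.852×10⁶ m.
r₂ = 9205 km = 9.205×10⁶ m.
Transfer ellipse a_t = (r₁ + r₂)/2 = 5.528×10⁶ m.
At r₁: circular v_c1 = √(μ/r₁) = 1627 m/s; transfer-perilune v_p = √[μ(2/r₁ − 1/a_t)] = 2100 m/s.
Δv₁ = v_p − v_c1 = 472.5 m/s.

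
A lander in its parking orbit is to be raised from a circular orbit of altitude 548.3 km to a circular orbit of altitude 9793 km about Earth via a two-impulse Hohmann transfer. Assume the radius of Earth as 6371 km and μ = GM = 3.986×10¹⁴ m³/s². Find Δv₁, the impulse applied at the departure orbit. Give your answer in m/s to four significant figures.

r₁ = 6371 + 548.3 = 6919.3 km = 6.9193×10⁶ m.
r₂ = 6371 + 9793 = 16164 km = 1.6164×10⁷ m.
Transfer ellipse a_t = (r₁ + r₂)/2 = 1.154×10⁷ m.
At r₁: circular v_c1 = √(μ/r₁) = 7590 m/s; transfer-perigee v_p = √[μ(2/r₁ − 1/a_t)] = 8982 m/s.
Δv₁ = v_p − v_c1 = 1392 m/s.

Δv ≈ 1392 m/s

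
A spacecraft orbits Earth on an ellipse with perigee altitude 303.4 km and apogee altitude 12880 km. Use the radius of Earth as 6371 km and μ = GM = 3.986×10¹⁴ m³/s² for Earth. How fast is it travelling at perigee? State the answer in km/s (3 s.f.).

r_p = 6371 + 303.4 = 6674.4 km = 6.6744×10⁶ m.
r_a = 6371 + 12880 = 19251 km = 1.9251×10⁷ m.
Semi-major axis a = (r_p + r_a)/2 = 12963 km = 1.296×10⁷ m.
Vis-viva: v² = μ(2/r − 1/a) = 3.986×10¹⁴ × (2.997×10⁻⁷ − 7.714×10⁻⁸) = 8.869×10⁷ m²/s².
v = 9418 m/s = 9.418 km/s.

v ≈ 9.42 km/s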